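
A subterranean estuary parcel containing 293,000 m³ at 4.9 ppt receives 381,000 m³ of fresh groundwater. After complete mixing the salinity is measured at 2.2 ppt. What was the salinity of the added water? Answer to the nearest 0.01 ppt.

0.12 ppt

Salt balance: 293,000×4.9 + 381,000×S = 674,000×2.2
1,435,700 + 381,000·S = 1,482,800
S = (1,482,800 − 1,435,700) / 381,000 = 0.1236 ppt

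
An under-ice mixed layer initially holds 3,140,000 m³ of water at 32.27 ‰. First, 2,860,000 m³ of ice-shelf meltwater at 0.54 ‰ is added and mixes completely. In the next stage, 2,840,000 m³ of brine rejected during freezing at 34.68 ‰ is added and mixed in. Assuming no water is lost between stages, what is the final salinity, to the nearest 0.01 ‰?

By conservation of dissolved salt,
Initial salt = 3,140,000×32.27 = 101,327,800
After stage 1: salt = 101,327,800 + 2,860,000×0.54 = 102,872,200; volume = 6,000,000 m³; S = 17.145 ‰
After stage 2: salt = 102,872,200 + 2,840,000×34.68 = 201,363,400; volume = 8,840,000 m³
S = 201,363,400 / 8,840,000 = 22.7787 ‰

22.78 ‰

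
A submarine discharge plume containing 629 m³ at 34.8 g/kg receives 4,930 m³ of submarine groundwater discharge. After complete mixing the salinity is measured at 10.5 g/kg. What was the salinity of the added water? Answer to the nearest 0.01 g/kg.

Salt balance: 629×34.8 + 4,930×S = 5,559×10.5
21,889.2 + 4,930·S = 58,369.5
S = (58,369.5 − 21,889.2) / 4,930 = 7.3997 g/kg

7.40 g/kg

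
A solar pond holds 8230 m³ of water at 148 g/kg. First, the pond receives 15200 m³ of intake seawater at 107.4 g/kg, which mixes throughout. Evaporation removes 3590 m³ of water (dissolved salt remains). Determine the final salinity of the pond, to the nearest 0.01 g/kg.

143.68 g/kg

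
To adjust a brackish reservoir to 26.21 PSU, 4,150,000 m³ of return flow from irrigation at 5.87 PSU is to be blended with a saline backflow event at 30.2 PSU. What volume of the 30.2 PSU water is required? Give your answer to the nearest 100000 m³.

21200000 m³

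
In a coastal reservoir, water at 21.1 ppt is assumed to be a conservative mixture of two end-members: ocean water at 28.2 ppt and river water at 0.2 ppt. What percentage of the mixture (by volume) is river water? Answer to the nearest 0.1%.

Let f be the freshwater fraction. Salt balance per unit volume:
f×0.2 + (1−f)×28.2 = 21.1
f = (28.2 − 21.1) / (28.2 − 0.2) = 7.1/28 = 0.2536

25.4%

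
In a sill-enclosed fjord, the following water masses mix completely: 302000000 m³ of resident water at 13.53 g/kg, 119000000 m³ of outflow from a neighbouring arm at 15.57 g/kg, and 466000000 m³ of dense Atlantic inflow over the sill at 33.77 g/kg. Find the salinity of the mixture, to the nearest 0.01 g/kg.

Mass of salt is conserved:
salt = 302,000,000×13.53 + 119,000,000×15.57 + 466,000,000×33.77 = 4,086,060,000 + 1,852,830,000 + 15,736,820,000 = 21,675,710,000
volume = 302,000,000 + 119,000,000 + 466,000,000 = 887,000,000 m³
S = 21,675,710,000 / 887,000,000 = 24.4371 g/kg

24.44 g/kg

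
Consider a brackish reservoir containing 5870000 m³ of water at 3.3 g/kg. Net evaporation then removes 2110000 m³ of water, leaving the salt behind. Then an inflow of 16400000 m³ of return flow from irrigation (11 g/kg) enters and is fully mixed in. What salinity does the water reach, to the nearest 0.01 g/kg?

9.91 g/kg

After evaporation: salt = 5,870,000×3.3 = 19,371,000; volume = 5,870,000 − 2,110,000 = 3,760,000 m³
After mixing: salt = 19,371,000 + 16,400,000×11 = 199,771,000; volume = 3,760,000 + 16,400,000 = 20,160,000 m³
S = 199,771,000 / 20,160,000 = 9.9093 g/kg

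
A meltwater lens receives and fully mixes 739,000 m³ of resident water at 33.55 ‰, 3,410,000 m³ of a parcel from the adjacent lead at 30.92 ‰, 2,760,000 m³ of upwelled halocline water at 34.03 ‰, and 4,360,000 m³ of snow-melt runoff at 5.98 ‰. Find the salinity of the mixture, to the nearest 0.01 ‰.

22.20 ‰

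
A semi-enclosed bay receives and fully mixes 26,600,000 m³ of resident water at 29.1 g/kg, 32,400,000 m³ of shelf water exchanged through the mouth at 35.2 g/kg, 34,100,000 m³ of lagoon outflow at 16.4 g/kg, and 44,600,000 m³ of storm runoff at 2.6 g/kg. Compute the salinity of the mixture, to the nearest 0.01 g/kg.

By conservation of dissolved salt,
salt = 26,600,000×29.1 + 32,400,000×35.2 + 34,100,000×16.4 + 44,600,000×2.6 = 774,060,000 + 1,140,480,000 + 559,240,000 + 115,960,000 = 2,589,740,000
volume = 26,600,000 + 32,400,000 + 34,100,000 + 44,600,000 = 137,700,000 m³
S = 2,589,740,000 / 137,700,000 = 18.8071 g/kg

18.81 g/kg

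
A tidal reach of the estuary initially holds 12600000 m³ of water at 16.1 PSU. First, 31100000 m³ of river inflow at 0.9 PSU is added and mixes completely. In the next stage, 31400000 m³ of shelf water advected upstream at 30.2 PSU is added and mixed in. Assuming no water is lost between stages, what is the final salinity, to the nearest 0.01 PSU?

15.70 PSU

Mass of salt is conserved:
Initial salt = 12,600,000×16.1 = 202,860,000
After stage 1: salt = 202,860,000 + 31,100,000×0.9 = 230,850,000; volume = 43,700,000 m³; S = 5.283 PSU
After stage 2: salt = 230,850,000 + 31,400,000×30.2 = 1,179,130,000; volume = 75,100,000 m³
S = 1,179,130,000 / 75,100,000 = 15.7008 PSU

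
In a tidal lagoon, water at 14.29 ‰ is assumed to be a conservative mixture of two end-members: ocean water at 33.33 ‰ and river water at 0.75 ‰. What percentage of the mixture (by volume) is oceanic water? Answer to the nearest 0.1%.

Let g be the oceanic fraction. Salt balance per unit volume:
g×33.33 + (1−g)×0.75 = 14.29
g = (14.29 − 0.75) / (33.33 − 0.75) = 13.54/32.58 = 0.4156

41.6%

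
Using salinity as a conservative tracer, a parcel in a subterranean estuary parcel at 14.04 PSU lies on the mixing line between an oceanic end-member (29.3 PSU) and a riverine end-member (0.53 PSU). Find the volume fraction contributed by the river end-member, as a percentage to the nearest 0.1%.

53.0%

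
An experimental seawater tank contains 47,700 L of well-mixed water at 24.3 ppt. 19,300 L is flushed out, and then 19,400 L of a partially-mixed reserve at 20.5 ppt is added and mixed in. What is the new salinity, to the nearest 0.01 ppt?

22.76 ppt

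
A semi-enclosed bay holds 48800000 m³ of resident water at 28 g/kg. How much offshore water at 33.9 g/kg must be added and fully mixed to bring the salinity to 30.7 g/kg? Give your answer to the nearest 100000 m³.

Salt balance: 48,800,000×28 + V×33.9 = (48,800,000+V)×30.7
1,366,400,000 + 33.9V = 1,498,160,000 + 30.7V
131,760,000 = 3.2V
V = 41,175,000 m³

41200000 m³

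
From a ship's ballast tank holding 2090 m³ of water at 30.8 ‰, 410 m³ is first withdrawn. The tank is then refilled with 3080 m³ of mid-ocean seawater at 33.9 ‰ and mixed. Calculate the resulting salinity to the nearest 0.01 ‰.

Remaining after removal: 1,680 m³ at 30.8 ‰ (salt = 51,744)
After addition: salt = 51,744 + 3,080×33.9 = 156,156; volume = 4,760 m³
S = 156,156 / 4,760 = 32.8059 ‰

32.81 ‰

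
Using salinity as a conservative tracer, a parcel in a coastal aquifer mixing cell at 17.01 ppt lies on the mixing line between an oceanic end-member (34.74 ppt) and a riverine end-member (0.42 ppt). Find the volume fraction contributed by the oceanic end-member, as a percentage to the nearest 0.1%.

Let g be the oceanic fraction. Salt balance per unit volume:
g×34.74 + (1−g)×0.42 = 17.01
g = (17.01 − 0.42) / (34.74 − 0.42) = 16.59/34.32 = 0.4834

48.3%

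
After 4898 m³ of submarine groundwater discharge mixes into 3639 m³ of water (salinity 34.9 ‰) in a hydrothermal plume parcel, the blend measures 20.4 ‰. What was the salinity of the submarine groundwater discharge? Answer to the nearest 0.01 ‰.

Salt balance: 3,639×34.9 + 4,898×S = 8,537×20.4
127,001.1 + 4,898·S = 174,154.8
S = (174,154.8 − 127,001.1) / 4,898 = 9.6271 ‰

9.63 ‰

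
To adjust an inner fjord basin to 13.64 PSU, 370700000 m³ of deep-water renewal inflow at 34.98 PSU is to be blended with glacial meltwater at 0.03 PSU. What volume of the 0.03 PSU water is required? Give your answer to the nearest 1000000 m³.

581000000 m³

Salt balance: 370,700,000×34.98 + V×0.03 = (370,700,000+V)×13.64
12,967,086,000 + 0.03V = 5,056,348,000 + 13.64V
7,910,738,000 = 13.61V
V = 581,244,526.08 m³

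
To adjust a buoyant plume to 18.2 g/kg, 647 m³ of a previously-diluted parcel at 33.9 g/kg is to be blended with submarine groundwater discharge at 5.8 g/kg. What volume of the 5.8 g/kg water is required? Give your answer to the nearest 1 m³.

819 m³

Salt balance: 647×33.9 + V×5.8 = (647+V)×18.2
21,933.3 + 5.8V = 11,775.4 + 18.2V
10,157.9 = 12.4V
V = 819.19 m³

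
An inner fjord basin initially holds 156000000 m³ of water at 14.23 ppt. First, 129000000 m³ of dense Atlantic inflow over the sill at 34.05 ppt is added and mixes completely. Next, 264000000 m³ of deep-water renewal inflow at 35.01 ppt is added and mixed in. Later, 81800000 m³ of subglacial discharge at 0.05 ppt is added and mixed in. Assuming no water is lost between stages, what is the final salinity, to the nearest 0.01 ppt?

25.14 ppt

By conservation of dissolved salt,
Initial salt = 156,000,000×14.23 = 2,219,880,000
After stage 1: salt = 2,219,880,000 + 129,000,000×34.05 = 6,612,330,000; volume = 285,000,000 m³; S = 23.201 ppt
After stage 2: salt = 6,612,330,000 + 264,000,000×35.01 = 15,854,970,000; volume = 549,000,000 m³; S = 28.88 ppt
After stage 3: salt = 15,854,970,000 + 81,800,000×0.05 = 15,859,060,000; volume = 630,800,000 m³
S = 15,859,060,000 / 630,800,000 = 25.1412 ppt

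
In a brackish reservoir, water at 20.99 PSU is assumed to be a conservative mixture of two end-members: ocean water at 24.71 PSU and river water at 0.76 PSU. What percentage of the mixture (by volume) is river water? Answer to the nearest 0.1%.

Let f be the freshwater fraction. Salt balance per unit volume:
f×0.76 + (1−f)×24.71 = 20.99
f = (24.71 − 20.99) / (24.71 − 0.76) = 3.72/23.95 = 0.1553

15.5%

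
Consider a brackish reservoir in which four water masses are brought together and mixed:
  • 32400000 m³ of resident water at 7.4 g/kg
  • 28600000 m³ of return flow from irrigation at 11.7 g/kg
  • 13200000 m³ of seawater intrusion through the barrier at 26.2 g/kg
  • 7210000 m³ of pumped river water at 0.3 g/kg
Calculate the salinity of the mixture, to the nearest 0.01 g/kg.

11.33 g/kg

Mass of salt is conserved:
salt = 32,400,000×7.4 + 28,600,000×11.7 + 13,200,000×26.2 + 7,210,000×0.3 = 239,760,000 + 334,620,000 + 345,840,000 + 2,163,000 = 922,383,000
volume = 32,400,000 + 28,600,000 + 13,200,000 + 7,210,000 = 81,410,000 m³
S = 922,383,000 / 81,410,000 = 11.3301 g/kg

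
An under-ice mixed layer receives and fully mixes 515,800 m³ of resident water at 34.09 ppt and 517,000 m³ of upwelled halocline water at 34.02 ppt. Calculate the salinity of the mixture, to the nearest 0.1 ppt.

By conservation of dissolved salt,
salt = 515,800×34.09 + 517,000×34.02 = 17,583,622 + 17,588,340 = 35,171,962
volume = 515,800 + 517,000 = 1,032,800 m³
S = 35,171,962 / 1,032,800 = 34.055 ppt

34.1 ppt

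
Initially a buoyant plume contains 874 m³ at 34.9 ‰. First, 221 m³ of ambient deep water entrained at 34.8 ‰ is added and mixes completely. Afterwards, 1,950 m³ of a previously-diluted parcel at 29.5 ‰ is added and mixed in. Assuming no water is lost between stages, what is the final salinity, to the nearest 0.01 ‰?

31.43 ‰

Conserving salt mass:
Initial salt = 874×34.9 = 30,502.6
After stage 1: salt = 30,502.6 + 221×34.8 = 38,193.4; volume = 1,095 m³; S = 34.88 ‰
After stage 2: salt = 38,193.4 + 1,950×29.5 = 95,718.4; volume = 3,045 m³
S = 95,718.4 / 3,045 = 31.4346 ‰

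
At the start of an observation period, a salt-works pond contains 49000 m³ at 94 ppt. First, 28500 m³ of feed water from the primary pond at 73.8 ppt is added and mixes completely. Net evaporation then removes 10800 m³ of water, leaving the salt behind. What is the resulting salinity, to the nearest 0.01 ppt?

100.59 ppt

After mixing: salt = 49,000×94 + 28,500×73.8 = 6,709,300; volume = 77,500 m³
After evaporation: salt unchanged = 6,709,300; volume = 77,500 − 10,800 = 66,700 m³
S = 6,709,300 / 66,700 = 100.5892 ppt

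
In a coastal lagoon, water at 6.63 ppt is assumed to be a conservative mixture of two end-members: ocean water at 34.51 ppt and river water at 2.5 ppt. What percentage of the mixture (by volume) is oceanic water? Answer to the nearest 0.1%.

12.9%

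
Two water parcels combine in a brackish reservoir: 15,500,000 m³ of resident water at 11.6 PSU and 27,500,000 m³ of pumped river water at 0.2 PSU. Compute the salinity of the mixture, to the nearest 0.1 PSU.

Conserving salt mass:
salt = 15,500,000×11.6 + 27,500,000×0.2 = 179,800,000 + 5,500,000 = 185,300,000
volume = 15,500,000 + 27,500,000 = 43,000,000 m³
S = 185,300,000 / 43,000,000 = 4.309 PSU

4.3 PSU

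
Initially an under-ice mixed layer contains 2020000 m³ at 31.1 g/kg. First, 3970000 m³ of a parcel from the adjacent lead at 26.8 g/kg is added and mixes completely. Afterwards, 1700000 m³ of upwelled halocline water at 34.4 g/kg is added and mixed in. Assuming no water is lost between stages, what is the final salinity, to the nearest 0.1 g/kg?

29.6 g/kg

By conservation of dissolved salt,
Initial salt = 2,020,000×31.1 = 62,822,000
After stage 1: salt = 62,822,000 + 3,970,000×26.8 = 169,218,000; volume = 5,990,000 m³; S = 28.25 g/kg
After stage 2: salt = 169,218,000 + 1,700,000×34.4 = 227,698,000; volume = 7,690,000 m³
S = 227,698,000 / 7,690,000 = 29.6096 g/kg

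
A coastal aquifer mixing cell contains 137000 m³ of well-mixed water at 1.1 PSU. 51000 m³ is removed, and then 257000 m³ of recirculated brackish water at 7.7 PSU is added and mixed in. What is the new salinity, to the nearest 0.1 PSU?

6.0 PSU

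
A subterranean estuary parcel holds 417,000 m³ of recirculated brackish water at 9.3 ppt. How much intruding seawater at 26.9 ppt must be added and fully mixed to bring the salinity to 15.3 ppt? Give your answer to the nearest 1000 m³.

216000 m³

Salt balance: 417,000×9.3 + V×26.9 = (417,000+V)×15.3
3,878,100 + 26.9V = 6,380,100 + 15.3V
2,502,000 = 11.6V
V = 215,689.66 m³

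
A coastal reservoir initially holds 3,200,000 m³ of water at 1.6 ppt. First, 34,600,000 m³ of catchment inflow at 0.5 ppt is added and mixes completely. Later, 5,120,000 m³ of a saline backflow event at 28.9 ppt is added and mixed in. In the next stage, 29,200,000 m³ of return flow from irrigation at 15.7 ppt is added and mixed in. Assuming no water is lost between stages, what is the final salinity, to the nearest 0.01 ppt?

8.72 ppt

Mass of salt is conserved:
Initial salt = 3,200,000×1.6 = 5,120,000
After stage 1: salt = 5,120,000 + 34,600,000×0.5 = 22,420,000; volume = 37,800,000 m³; S = 0.593 ppt
After stage 2: salt = 22,420,000 + 5,120,000×28.9 = 170,388,000; volume = 42,920,000 m³; S = 3.97 ppt
After stage 3: salt = 170,388,000 + 29,200,000×15.7 = 628,828,000; volume = 72,120,000 m³
S = 628,828,000 / 72,120,000 = 8.7192 ppt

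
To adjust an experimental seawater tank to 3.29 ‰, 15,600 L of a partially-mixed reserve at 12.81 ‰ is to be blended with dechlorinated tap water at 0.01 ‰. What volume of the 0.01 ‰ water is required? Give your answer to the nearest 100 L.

Salt balance: 15,600×12.81 + V×0.01 = (15,600+V)×3.29
199,836 + 0.01V = 51,324 + 3.29V
148,512 = 3.28V
V = 45,278.05 L

45300 L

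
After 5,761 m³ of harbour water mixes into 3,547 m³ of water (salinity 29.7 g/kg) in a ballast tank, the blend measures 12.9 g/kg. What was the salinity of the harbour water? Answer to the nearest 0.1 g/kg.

2.6 g/kg

Salt balance: 3,547×29.7 + 5,761×S = 9,308×12.9
105,345.9 + 5,761·S = 120,073.2
S = (120,073.2 − 105,345.9) / 5,761 = 2.5564 g/kg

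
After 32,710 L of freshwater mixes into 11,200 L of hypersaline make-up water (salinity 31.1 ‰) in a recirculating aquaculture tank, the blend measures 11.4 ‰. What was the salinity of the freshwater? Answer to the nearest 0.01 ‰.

Salt balance: 11,200×31.1 + 32,710×S = 43,910×11.4
348,320 + 32,710·S = 500,574
S = (500,574 − 348,320) / 32,710 = 4.6547 ‰

4.65 ‰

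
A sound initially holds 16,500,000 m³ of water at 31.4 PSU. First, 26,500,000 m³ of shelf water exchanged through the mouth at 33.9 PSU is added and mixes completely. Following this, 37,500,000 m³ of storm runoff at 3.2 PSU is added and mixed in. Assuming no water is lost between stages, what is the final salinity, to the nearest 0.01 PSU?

Weighted by volume,
Initial salt = 16,500,000×31.4 = 518,100,000
After stage 1: salt = 518,100,000 + 26,500,000×33.9 = 1,416,450,000; volume = 43,000,000 m³; S = 32.941 PSU
After stage 2: salt = 1,416,450,000 + 37,500,000×3.2 = 1,536,450,000; volume = 80,500,000 m³
S = 1,536,450,000 / 80,500,000 = 19.0863 PSU

19.09 PSU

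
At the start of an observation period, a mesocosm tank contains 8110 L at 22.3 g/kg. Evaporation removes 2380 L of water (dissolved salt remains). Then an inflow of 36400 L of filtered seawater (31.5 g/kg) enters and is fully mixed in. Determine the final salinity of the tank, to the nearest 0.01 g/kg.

After evaporation: salt = 8,110×22.3 = 180,853; volume = 8,110 − 2,380 = 5,730 L
After mixing: salt = 180,853 + 36,400×31.5 = 1,327,453; volume = 5,730 + 36,400 = 42,130 L
S = 1,327,453 / 42,130 = 31.5085 g/kg

31.51 g/kg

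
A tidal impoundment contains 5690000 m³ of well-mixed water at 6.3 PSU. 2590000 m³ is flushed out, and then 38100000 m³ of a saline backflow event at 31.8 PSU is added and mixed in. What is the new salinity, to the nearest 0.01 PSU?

29.88 PSU

Remaining after removal: 3,100,000 m³ at 6.3 PSU (salt = 19,530,000)
After addition: salt = 19,530,000 + 38,100,000×31.8 = 1,231,110,000; volume = 41,200,000 m³
S = 1,231,110,000 / 41,200,000 = 29.8813 PSU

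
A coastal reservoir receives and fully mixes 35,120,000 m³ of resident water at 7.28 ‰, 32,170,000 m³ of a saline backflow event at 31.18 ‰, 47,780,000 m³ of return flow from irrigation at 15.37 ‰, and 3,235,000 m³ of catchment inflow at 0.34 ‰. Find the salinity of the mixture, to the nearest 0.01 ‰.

Weighted by volume,
salt = 35,120,000×7.28 + 32,170,000×31.18 + 47,780,000×15.37 + 3,235,000×0.34 = 255,673,600 + 1,003,060,600 + 734,378,600 + 1,099,900 = 1,994,212,700
volume = 35,120,000 + 32,170,000 + 47,780,000 + 3,235,000 = 118,305,000 m³
S = 1,994,212,700 / 118,305,000 = 16.8565 ‰

16.86 ‰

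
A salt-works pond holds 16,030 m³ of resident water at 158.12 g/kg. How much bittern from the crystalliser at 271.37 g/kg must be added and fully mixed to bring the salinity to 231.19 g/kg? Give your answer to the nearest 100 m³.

29200 m³

Salt balance: 16,030×158.12 + V×271.37 = (16,030+V)×231.19
2,534,663.6 + 271.37V = 3,705,975.7 + 231.19V
1,171,312.1 = 40.18V
V = 29,151.62 m³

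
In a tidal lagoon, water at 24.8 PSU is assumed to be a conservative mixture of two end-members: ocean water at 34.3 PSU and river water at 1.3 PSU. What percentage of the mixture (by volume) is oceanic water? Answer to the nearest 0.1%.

71.2%

Let g be the oceanic fraction. Salt balance per unit volume:
g×34.3 + (1−g)×1.3 = 24.8
g = (24.8 − 1.3) / (34.3 − 1.3) = 23.5/33 = 0.7121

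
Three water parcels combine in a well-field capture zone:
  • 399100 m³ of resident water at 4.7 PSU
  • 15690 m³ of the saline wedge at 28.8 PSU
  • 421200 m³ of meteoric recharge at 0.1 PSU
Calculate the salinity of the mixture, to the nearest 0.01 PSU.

By conservation of dissolved salt,
salt = 399,100×4.7 + 15,690×28.8 + 421,200×0.1 = 1,875,770 + 451,872 + 42,120 = 2,369,762
volume = 399,100 + 15,690 + 421,200 = 835,990 m³
S = 2,369,762 / 835,990 = 2.8347 PSU

2.83 PSU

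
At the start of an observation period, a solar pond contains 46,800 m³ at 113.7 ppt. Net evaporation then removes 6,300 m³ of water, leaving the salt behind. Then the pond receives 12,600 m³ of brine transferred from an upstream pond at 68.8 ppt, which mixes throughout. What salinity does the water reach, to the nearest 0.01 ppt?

After evaporation: salt = 46,800×113.7 = 5,321,160; volume = 46,800 − 6,300 = 40,500 m³
After mixing: salt = 5,321,160 + 12,600×68.8 = 6,188,040; volume = 40,500 + 12,600 = 53,100 m³
S = 6,188,040 / 53,100 = 116.5356 ppt

116.54 ppt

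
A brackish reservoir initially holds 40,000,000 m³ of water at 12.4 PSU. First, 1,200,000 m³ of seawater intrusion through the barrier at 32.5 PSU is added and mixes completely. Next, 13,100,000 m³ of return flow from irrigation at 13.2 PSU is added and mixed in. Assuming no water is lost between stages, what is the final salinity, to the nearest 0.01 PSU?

Total salt / total volume:
Initial salt = 40,000,000×12.4 = 496,000,000
After stage 1: salt = 496,000,000 + 1,200,000×32.5 = 535,000,000; volume = 41,200,000 m³; S = 12.985 PSU
After stage 2: salt = 535,000,000 + 13,100,000×13.2 = 707,920,000; volume = 54,300,000 m³
S = 707,920,000 / 54,300,000 = 13.0372 PSU

13.04 PSU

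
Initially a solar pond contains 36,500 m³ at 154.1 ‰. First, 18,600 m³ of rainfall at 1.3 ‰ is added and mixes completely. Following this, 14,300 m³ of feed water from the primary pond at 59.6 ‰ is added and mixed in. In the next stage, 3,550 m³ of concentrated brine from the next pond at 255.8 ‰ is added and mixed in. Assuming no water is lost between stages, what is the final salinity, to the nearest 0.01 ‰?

101.57 ‰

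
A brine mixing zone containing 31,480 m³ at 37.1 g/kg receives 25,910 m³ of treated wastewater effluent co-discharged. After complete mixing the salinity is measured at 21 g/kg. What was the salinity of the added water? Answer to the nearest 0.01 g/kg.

1.44 g/kg

Salt balance: 31,480×37.1 + 25,910×S = 57,390×21
1,167,908 + 25,910·S = 1,205,190
S = (1,205,190 − 1,167,908) / 25,910 = 1.4389 g/kg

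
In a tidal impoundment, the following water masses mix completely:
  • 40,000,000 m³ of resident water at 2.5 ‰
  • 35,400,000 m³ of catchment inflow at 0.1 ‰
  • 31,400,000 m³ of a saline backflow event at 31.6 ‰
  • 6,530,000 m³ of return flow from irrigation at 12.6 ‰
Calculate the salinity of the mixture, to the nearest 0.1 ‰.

10.4 ‰

Mass of salt is conserved:
salt = 40,000,000×2.5 + 35,400,000×0.1 + 31,400,000×31.6 + 6,530,000×12.6 = 100,000,000 + 3,540,000 + 992,240,000 + 82,278,000 = 1,178,058,000
volume = 40,000,000 + 35,400,000 + 31,400,000 + 6,530,000 = 113,330,000 m³
S = 1,178,058,000 / 113,330,000 = 10.395 ‰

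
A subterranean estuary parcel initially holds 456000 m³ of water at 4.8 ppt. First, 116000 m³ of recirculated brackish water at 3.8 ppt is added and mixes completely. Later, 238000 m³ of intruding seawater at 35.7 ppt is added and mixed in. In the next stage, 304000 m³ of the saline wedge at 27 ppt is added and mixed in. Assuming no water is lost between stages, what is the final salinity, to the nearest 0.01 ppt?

17.36 ppt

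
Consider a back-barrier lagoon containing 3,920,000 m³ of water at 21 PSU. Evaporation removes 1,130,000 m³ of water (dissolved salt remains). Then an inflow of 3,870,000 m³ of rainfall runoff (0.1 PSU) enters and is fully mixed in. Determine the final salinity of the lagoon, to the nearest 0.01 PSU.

After evaporation: salt = 3,920,000×21 = 82,320,000; volume = 3,920,000 − 1,130,000 = 2,790,000 m³
After mixing: salt = 82,320,000 + 3,870,000×0.1 = 82,707,000; volume = 2,790,000 + 3,870,000 = 6,660,000 m³
S = 82,707,000 / 6,660,000 = 12.4185 PSU

12.42 PSU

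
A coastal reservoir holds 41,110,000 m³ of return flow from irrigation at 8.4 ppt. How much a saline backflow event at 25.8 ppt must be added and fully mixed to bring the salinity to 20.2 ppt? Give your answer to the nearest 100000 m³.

Salt balance: 41,110,000×8.4 + V×25.8 = (41,110,000+V)×20.2
345,324,000 + 25.8V = 830,422,000 + 20.2V
485,098,000 = 5.6V
V = 86,624,642.86 m³

86600000 m³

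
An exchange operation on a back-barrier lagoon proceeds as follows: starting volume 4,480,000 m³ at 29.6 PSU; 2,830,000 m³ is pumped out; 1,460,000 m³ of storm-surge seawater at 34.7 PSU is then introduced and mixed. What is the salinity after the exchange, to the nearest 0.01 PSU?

Remaining after removal: 1,650,000 m³ at 29.6 PSU (salt = 48,840,000)
After addition: salt = 48,840,000 + 1,460,000×34.7 = 99,502,000; volume = 3,110,000 m³
S = 99,502,000 / 3,110,000 = 31.9942 PSU

31.99 PSU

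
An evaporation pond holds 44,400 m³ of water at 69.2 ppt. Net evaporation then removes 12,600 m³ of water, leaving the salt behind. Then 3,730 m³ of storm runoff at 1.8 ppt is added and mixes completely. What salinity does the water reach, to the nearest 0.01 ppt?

After evaporation: salt = 44,400×69.2 = 3,072,480; volume = 44,400 − 12,600 = 31,800 m³
After mixing: salt = 3,072,480 + 3,730×1.8 = 3,079,194; volume = 31,800 + 3,730 = 35,530 m³
S = 3,079,194 / 35,530 = 86.6646 ppt

86.66 ppt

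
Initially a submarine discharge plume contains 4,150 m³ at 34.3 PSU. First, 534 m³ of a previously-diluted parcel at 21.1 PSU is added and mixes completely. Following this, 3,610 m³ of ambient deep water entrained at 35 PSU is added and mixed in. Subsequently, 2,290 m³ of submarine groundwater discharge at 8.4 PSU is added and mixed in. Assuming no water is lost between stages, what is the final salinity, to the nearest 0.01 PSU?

28.27 PSU

Total salt / total volume:
Initial salt = 4,150×34.3 = 142,345
After stage 1: salt = 142,345 + 534×21.1 = 153,612.4; volume = 4,684 m³; S = 32.795 PSU
After stage 2: salt = 153,612.4 + 3,610×35 = 279,962.4; volume = 8,294 m³; S = 33.755 PSU
After stage 3: salt = 279,962.4 + 2,290×8.4 = 299,198.4; volume = 10,584 m³
S = 299,198.4 / 10,584 = 28.2689 PSU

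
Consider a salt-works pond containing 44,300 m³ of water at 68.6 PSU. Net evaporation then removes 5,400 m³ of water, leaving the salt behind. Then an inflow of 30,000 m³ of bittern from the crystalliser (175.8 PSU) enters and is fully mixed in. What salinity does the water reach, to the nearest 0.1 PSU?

After evaporation: salt = 44,300×68.6 = 3,038,980; volume = 44,300 − 5,400 = 38,900 m³
After mixing: salt = 3,038,980 + 30,000×175.8 = 8,312,980; volume = 38,900 + 30,000 = 68,900 m³
S = 8,312,980 / 68,900 = 120.6528 PSU

120.7 PSU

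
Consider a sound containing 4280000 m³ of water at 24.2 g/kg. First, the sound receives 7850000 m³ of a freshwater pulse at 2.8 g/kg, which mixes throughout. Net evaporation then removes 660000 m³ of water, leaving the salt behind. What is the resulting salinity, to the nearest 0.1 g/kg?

10.9 g/kg

After mixing: salt = 4,280,000×24.2 + 7,850,000×2.8 = 125,556,000; volume = 12,130,000 m³
After evaporation: salt unchanged = 125,556,000; volume = 12,130,000 − 660,000 = 11,470,000 m³
S = 125,556,000 / 11,470,000 = 10.9465 g/kg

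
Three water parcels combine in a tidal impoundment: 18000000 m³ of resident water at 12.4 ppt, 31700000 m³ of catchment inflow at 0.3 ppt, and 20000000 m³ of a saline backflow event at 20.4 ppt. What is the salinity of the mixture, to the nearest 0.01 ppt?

Weighted by volume,
salt = 18,000,000×12.4 + 31,700,000×0.3 + 20,000,000×20.4 = 223,200,000 + 9,510,000 + 408,000,000 = 640,710,000
volume = 18,000,000 + 31,700,000 + 20,000,000 = 69,700,000 m³
S = 640,710,000 / 69,700,000 = 9.1924 ppt

9.19 ppt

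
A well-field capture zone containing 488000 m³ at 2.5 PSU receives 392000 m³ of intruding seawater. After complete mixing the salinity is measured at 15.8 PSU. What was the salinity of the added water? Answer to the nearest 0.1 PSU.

32.4 PSU

Salt balance: 488,000×2.5 + 392,000×S = 880,000×15.8
1,220,000 + 392,000·S = 13,904,000
S = (13,904,000 − 1,220,000) / 392,000 = 32.3571 PSU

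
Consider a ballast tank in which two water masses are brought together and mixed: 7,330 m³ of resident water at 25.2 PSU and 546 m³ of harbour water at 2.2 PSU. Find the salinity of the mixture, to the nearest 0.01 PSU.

Conserving salt mass:
salt = 7,330×25.2 + 546×2.2 = 184,716 + 1,201.2 = 185,917.2
volume = 7,330 + 546 = 7,876 m³
S = 185,917.2 / 7,876 = 23.6055 PSU

23.61 PSU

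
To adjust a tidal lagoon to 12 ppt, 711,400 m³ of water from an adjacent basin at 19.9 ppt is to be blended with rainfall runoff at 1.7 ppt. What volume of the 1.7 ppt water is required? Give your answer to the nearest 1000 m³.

546000 m³

Salt balance: 711,400×19.9 + V×1.7 = (711,400+V)×12
14,156,860 + 1.7V = 8,536,800 + 12V
5,620,060 = 10.3V
V = 545,636.89 m³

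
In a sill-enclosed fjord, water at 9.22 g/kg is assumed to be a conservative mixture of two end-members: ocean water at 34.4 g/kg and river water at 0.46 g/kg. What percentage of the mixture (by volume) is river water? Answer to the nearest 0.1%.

74.2%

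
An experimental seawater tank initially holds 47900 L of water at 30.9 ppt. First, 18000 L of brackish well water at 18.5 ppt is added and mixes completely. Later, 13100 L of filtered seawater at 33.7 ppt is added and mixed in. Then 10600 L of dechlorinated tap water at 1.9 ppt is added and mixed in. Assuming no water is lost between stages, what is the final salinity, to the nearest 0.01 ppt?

25.39 ppt

Mass of salt is conserved:
Initial salt = 47,900×30.9 = 1,480,110
After stage 1: salt = 1,480,110 + 18,000×18.5 = 1,813,110; volume = 65,900 L; S = 27.513 ppt
After stage 2: salt = 1,813,110 + 13,100×33.7 = 2,254,580; volume = 79,000 L; S = 28.539 ppt
After stage 3: salt = 2,254,580 + 10,600×1.9 = 2,274,720; volume = 89,600 L
S = 2,274,720 / 89,600 = 25.3875 ppt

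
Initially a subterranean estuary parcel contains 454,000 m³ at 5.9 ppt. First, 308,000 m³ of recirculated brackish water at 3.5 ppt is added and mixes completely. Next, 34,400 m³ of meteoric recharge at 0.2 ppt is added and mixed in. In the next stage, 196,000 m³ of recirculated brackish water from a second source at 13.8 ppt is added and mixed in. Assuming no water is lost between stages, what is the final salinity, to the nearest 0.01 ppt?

By conservation of dissolved salt,
Initial salt = 454,000×5.9 = 2,678,600
After stage 1: salt = 2,678,600 + 308,000×3.5 = 3,756,600; volume = 762,000 m³; S = 4.93 ppt
After stage 2: salt = 3,756,600 + 34,400×0.2 = 3,763,480; volume = 796,400 m³; S = 4.726 ppt
After stage 3: salt = 3,763,480 + 196,000×13.8 = 6,468,280; volume = 992,400 m³
S = 6,468,280 / 992,400 = 6.5178 ppt

6.52 ppt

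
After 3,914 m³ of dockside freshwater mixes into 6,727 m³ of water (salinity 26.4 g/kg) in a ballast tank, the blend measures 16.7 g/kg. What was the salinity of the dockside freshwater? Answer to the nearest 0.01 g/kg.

0.03 g/kg

Salt balance: 6,727×26.4 + 3,914×S = 10,641×16.7
177,592.8 + 3,914·S = 177,704.7
S = (177,704.7 − 177,592.8) / 3,914 = 0.0286 g/kg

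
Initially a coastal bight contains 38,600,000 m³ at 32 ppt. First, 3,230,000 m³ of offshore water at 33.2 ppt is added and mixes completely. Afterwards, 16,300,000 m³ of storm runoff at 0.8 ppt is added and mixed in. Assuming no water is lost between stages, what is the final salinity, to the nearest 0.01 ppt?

23.32 ppt

Weighted by volume,
Initial salt = 38,600,000×32 = 1,235,200,000
After stage 1: salt = 1,235,200,000 + 3,230,000×33.2 = 1,342,436,000; volume = 41,830,000 m³; S = 32.093 ppt
After stage 2: salt = 1,342,436,000 + 16,300,000×0.8 = 1,355,476,000; volume = 58,130,000 m³
S = 1,355,476,000 / 58,130,000 = 23.318 ppt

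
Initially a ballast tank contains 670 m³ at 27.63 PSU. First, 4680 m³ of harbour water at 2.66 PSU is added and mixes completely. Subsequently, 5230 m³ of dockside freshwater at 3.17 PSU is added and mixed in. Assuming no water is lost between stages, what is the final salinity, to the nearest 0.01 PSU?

4.49 PSU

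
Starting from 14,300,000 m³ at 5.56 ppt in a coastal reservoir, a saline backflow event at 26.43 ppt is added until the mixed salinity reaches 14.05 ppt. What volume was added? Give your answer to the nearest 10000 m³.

Salt balance: 14,300,000×5.56 + V×26.43 = (14,300,000+V)×14.05
79,508,000 + 26.43V = 200,915,000 + 14.05V
121,407,000 = 12.38V
V = 9,806,704.36 m³

9810000 m³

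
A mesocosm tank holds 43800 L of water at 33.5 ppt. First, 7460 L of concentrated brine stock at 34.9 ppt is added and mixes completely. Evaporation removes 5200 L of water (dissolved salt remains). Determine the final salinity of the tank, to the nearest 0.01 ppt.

After mixing: salt = 43,800×33.5 + 7,460×34.9 = 1,727,654; volume = 51,260 L
After evaporation: salt unchanged = 1,727,654; volume = 51,260 − 5,200 = 46,060 L
S = 1,727,654 / 46,060 = 37.5088 ppt

37.51 ppt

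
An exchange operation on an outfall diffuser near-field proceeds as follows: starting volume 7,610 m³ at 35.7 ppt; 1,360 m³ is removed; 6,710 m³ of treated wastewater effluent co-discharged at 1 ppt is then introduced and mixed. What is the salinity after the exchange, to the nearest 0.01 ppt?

17.73 ppt

Remaining after removal: 6,250 m³ at 35.7 ppt (salt = 223,125)
After addition: salt = 223,125 + 6,710×1 = 229,835; volume = 12,960 m³
S = 229,835 / 12,960 = 17.7342 ppt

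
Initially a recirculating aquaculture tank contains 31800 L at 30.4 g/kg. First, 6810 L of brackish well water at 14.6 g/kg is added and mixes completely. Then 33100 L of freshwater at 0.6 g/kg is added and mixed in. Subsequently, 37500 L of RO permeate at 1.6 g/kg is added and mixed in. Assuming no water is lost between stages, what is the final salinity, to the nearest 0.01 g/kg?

10.49 g/kg

Conserving salt mass:
Initial salt = 31,800×30.4 = 966,720
After stage 1: salt = 966,720 + 6,810×14.6 = 1,066,146; volume = 38,610 L; S = 27.613 g/kg
After stage 2: salt = 1,066,146 + 33,100×0.6 = 1,086,006; volume = 71,710 L; S = 15.144 g/kg
After stage 3: salt = 1,086,006 + 37,500×1.6 = 1,146,006; volume = 109,210 L
S = 1,146,006 / 109,210 = 10.4936 g/kg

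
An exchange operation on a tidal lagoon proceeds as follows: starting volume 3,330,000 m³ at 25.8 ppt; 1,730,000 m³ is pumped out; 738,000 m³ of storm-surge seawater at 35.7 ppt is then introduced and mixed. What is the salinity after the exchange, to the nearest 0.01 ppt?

Remaining after removal: 1,600,000 m³ at 25.8 ppt (salt = 41,280,000)
After addition: salt = 41,280,000 + 738,000×35.7 = 67,626,600; volume = 2,338,000 m³
S = 67,626,600 / 2,338,000 = 28.925 ppt

28.92 ppt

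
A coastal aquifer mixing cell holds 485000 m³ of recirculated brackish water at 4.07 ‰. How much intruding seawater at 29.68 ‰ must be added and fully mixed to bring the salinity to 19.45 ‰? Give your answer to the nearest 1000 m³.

Salt balance: 485,000×4.07 + V×29.68 = (485,000+V)×19.45
1,973,950 + 29.68V = 9,433,250 + 19.45V
7,459,300 = 10.23V
V = 729,159.34 m³

729000 m³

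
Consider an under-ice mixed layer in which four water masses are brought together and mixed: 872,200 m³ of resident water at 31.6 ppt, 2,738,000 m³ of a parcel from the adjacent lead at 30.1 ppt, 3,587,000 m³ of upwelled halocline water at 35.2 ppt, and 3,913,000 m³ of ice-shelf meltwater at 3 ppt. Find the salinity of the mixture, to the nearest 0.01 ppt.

22.32 ppt

Salt balance:
salt = 872,200×31.6 + 2,738,000×30.1 + 3,587,000×35.2 + 3,913,000×3 = 27,561,520 + 82,413,800 + 126,262,400 + 11,739,000 = 247,976,720
volume = 872,200 + 2,738,000 + 3,587,000 + 3,913,000 = 11,110,200 m³
S = 247,976,720 / 11,110,200 = 22.3197 ppt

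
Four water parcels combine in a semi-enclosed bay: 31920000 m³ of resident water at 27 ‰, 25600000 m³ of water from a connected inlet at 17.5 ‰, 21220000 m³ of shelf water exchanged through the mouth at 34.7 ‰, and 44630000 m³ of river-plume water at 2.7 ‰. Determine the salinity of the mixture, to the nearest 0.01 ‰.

By conservation of dissolved salt,
salt = 31,920,000×27 + 25,600,000×17.5 + 21,220,000×34.7 + 44,630,000×2.7 = 861,840,000 + 448,000,000 + 736,334,000 + 120,501,000 = 2,166,675,000
volume = 31,920,000 + 25,600,000 + 21,220,000 + 44,630,000 = 123,370,000 m³
S = 2,166,675,000 / 123,370,000 = 17.5624 ‰

17.56 ‰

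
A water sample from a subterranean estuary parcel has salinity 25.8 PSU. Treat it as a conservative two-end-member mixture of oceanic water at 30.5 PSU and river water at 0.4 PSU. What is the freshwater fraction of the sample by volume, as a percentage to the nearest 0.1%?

Let f be the freshwater fraction. Salt balance per unit volume:
f×0.4 + (1−f)×30.5 = 25.8
f = (30.5 − 25.8) / (30.5 − 0.4) = 4.7/30.1 = 0.1561

15.6%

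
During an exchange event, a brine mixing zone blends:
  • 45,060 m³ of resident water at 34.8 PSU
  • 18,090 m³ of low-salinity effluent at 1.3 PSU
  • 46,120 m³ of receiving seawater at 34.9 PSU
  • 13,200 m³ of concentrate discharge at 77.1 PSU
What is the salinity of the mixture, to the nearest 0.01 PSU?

By conservation of dissolved salt,
salt = 45,060×34.8 + 18,090×1.3 + 46,120×34.9 + 13,200×77.1 = 1,568,088 + 23,517 + 1,609,588 + 1,017,720 = 4,218,913
volume = 45,060 + 18,090 + 46,120 + 13,200 = 122,470 m³
S = 4,218,913 / 122,470 = 34.4485 PSU

34.45 PSU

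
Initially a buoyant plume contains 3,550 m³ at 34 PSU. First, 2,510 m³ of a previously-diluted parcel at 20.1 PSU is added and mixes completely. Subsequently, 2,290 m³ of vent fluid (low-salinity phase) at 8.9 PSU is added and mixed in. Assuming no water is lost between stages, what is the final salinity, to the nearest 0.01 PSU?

22.94 PSU

Weighted by volume,
Initial salt = 3,550×34 = 120,700
After stage 1: salt = 120,700 + 2,510×20.1 = 171,151; volume = 6,060 m³; S = 28.243 PSU
After stage 2: salt = 171,151 + 2,290×8.9 = 191,532; volume = 8,350 m³
S = 191,532 / 8,350 = 22.938 PSU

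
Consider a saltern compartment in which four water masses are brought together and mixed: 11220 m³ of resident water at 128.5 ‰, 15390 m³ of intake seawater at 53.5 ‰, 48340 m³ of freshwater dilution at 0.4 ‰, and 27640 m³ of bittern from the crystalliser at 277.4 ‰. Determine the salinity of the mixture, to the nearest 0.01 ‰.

97.01 ‰

Conserving salt mass:
salt = 11,220×128.5 + 15,390×53.5 + 48,340×0.4 + 27,640×277.4 = 1,441,770 + 823,365 + 19,336 + 7,667,336 = 9,951,807
volume = 11,220 + 15,390 + 48,340 + 27,640 = 102,590 m³
S = 9,951,807 / 102,590 = 97.0056 ‰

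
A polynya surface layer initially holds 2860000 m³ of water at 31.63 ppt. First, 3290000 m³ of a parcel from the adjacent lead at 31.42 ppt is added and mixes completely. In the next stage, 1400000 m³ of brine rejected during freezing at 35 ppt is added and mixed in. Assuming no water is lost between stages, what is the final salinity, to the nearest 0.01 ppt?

32.16 ppt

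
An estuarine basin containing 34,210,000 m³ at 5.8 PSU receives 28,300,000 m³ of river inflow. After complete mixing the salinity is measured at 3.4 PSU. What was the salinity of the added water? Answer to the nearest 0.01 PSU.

Salt balance: 34,210,000×5.8 + 28,300,000×S = 62,510,000×3.4
198,418,000 + 28,300,000·S = 212,534,000
S = (212,534,000 − 198,418,000) / 28,300,000 = 0.4988 PSU

0.50 PSU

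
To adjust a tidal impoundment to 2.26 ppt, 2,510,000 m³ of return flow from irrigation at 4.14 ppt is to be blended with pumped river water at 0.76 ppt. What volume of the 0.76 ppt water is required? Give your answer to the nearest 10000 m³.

3150000 m³

Salt balance: 2,510,000×4.14 + V×0.76 = (2,510,000+V)×2.26
10,391,400 + 0.76V = 5,672,600 + 2.26V
4,718,800 = 1.5V
V = 3,145,866.67 m³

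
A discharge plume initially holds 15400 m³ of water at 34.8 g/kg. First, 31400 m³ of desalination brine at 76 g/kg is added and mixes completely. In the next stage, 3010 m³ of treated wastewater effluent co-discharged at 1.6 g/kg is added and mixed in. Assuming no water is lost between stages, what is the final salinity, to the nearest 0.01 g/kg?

58.77 g/kg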